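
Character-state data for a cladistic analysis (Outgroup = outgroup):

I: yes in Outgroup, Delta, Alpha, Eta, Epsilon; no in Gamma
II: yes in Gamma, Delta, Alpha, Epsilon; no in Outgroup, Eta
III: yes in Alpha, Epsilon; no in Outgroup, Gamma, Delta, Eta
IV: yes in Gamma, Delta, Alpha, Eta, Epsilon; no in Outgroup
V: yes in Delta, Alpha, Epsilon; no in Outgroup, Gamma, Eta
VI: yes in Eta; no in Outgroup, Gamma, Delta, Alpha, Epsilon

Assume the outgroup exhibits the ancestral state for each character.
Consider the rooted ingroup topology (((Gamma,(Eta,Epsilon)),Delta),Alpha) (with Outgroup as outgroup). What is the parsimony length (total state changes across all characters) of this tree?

10

Map each character onto (((Gamma,(Eta,Epsilon)),Delta),Alpha) (rooted by Outgroup) and count the minimum state changes it requires (Fitch parsimony):
I: 1; II: 2; III: 2; IV: 1; V: 3; VI: 1.
Total tree length = 10.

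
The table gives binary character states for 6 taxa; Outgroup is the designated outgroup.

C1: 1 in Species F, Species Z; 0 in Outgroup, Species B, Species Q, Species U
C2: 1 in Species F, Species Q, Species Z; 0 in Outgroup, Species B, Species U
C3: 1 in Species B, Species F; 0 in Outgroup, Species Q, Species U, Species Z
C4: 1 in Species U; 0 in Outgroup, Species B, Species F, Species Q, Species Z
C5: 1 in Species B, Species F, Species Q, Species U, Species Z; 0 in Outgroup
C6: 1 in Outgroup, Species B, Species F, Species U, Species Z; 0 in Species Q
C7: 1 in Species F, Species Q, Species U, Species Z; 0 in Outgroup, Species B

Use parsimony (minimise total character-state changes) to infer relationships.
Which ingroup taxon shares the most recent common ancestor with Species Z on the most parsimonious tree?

Character polarity is set by the outgroup: the derived state is whichever differs from the outgroup's state, so for C6 the derived state is '0', and for the remaining characters it is '1'.
C1: derived state '1' in Species F and Species Z only — synapomorphy for {Species F, Species Z}.
Only Species F, Species Q, and Species Z show the derived state '1' for C2, supporting them as a clade.
C3 groups Species B and Species F, which is incompatible with the clades supported by the remaining characters; treating it as convergent (homoplasy) costs fewer steps than any alternative tree.
C4: derived state '1' in Species U only — an autapomorphy, so it tells us nothing about relationships among taxa.
C5 (derived state '1') is shared by all ingroup taxa — unites the whole ingroup.
C6: derived state '0' in Species Q only — an autapomorphy, so it tells us nothing about relationships among taxa.
C7 (derived state '1') is shared by Species F, Species Q, Species U, and Species Z — a synapomorphy uniting that clade.
Most parsimonious ingroup topology: (Species B,(((Species F,Species Z),Species Q),Species U)).
Species Z and Species F form a cherry on this tree, so they are sister taxa.

Species F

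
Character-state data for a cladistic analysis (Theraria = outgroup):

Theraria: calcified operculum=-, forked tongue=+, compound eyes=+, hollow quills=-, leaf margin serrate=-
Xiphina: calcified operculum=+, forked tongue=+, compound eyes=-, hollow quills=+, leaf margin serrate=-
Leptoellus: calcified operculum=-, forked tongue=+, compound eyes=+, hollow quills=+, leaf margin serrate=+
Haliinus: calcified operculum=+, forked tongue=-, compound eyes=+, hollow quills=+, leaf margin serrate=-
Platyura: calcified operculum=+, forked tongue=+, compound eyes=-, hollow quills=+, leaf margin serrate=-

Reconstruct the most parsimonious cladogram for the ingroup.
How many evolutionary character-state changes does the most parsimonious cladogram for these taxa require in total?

5

Character polarity is set by the outgroup: the derived state is whichever differs from the outgroup's state, so for forked tongue, compound eyes the derived state is '-', and for the remaining characters it is '+'.
calcified operculum: derived state '+' in Haliinus, Platyura, and Xiphina only — synapomorphy for {Haliinus, Platyura, Xiphina}.
forked tongue (derived state '-') is unique to Haliinus (autapomorphy; uninformative for grouping).
compound eyes (derived state '-') is shared by Platyura and Xiphina — a synapomorphy uniting that clade.
All ingroup taxa share the derived state '+' for hollow quills; it defines the ingroup but does not resolve relationships within it.
leaf margin serrate: derived state '+' in Leptoellus only — an autapomorphy, so it tells us nothing about relationships among taxa.
Most parsimonious ingroup topology: (((Xiphina,Platyura),Haliinus),Leptoellus).
Changes per character on this tree: calcified operculum: 1; forked tongue: 1; compound eyes: 1; hollow quills: 1; leaf margin serrate: 1.
Total = 5.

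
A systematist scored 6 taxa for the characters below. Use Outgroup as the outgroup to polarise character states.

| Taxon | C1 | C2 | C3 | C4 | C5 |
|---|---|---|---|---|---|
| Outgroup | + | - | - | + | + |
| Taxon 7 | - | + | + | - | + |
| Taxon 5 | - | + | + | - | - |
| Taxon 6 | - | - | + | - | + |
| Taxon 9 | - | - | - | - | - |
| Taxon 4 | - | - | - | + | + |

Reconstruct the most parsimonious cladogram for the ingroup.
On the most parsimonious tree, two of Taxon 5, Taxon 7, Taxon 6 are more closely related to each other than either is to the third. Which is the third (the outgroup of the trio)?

Character polarity is set by the outgroup: the derived state is whichever differs from the outgroup's state, so for C1, C4, C5 the derived state is '-', and for the remaining characters it is '+'.
All ingroup taxa share the derived state '-' for C1; it defines the ingroup but does not resolve relationships within it.
Only Taxon 5 and Taxon 7 show the derived state '+' for C2, supporting them as a clade.
Only Taxon 5, Taxon 6, and Taxon 7 show the derived state '+' for C3, supporting them as a clade.
C4: derived state '-' in Taxon 5, Taxon 6, Taxon 7, and Taxon 9 only — synapomorphy for {Taxon 5, Taxon 6, Taxon 7, Taxon 9}.
C5 (state '-') occurs in Taxon 5 and Taxon 9 but conflicts with the nesting implied by the other characters — most parsimoniously interpreted as homoplasy.
Most parsimonious ingroup topology: ((((Taxon 7,Taxon 5),Taxon 6),Taxon 9),Taxon 4).
Taxon 7 and Taxon 5 share a more recent common ancestor with each other than either does with Taxon 6, so Taxon 6 is the least closely related of the three.

Taxon 6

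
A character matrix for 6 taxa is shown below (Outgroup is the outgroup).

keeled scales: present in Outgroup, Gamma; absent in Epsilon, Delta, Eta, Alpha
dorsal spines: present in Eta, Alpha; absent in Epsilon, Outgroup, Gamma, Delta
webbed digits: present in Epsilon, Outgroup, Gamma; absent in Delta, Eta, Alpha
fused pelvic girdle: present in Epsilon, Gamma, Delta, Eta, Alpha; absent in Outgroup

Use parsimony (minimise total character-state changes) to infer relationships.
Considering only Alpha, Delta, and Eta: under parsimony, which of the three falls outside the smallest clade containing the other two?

Character polarity is set by the outgroup: the derived state is whichever differs from the outgroup's state, so for keeled scales, webbed digits the derived state is 'absent', and for the remaining characters it is 'present'.
keeled scales (derived state 'absent') is shared by Alpha, Delta, Epsilon, and Eta — a synapomorphy uniting that clade.
dorsal spines: derived state 'present' in Alpha and Eta only — synapomorphy for {Alpha, Eta}.
Only Alpha, Delta, and Eta show the derived state 'absent' for webbed digits, supporting them as a clade.
fused pelvic girdle (derived state 'present') is shared by all ingroup taxa — unites the whole ingroup.
Most parsimonious ingroup topology: (Gamma,(Epsilon,((Eta,Alpha),Delta))).
Alpha and Eta share a more recent common ancestor with each other than either does with Delta, so Delta is the least closely related of the three.

Delta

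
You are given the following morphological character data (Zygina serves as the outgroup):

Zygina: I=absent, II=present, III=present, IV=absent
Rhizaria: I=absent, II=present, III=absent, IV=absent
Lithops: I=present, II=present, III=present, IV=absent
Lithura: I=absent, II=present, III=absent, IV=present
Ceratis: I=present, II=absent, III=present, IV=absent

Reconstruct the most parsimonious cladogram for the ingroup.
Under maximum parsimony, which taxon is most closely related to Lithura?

Rhizaria

Character polarity is set by the outgroup: the derived state is whichever differs from the outgroup's state, so for II, III the derived state is 'absent', and for the remaining characters it is 'present'.
I (derived state 'present') is shared by Ceratis and Lithops — a synapomorphy uniting that clade.
II: derived state 'absent' in Ceratis only — an autapomorphy, so it tells us nothing about relationships among taxa.
III (derived state 'absent') is shared by Lithura and Rhizaria — a synapomorphy uniting that clade.
IV (derived state 'present') is unique to Lithura (autapomorphy; uninformative for grouping).
Most parsimonious ingroup topology: ((Rhizaria,Lithura),(Lithops,Ceratis)).
Lithura and Rhizaria form a cherry on this tree, so they are sister taxa.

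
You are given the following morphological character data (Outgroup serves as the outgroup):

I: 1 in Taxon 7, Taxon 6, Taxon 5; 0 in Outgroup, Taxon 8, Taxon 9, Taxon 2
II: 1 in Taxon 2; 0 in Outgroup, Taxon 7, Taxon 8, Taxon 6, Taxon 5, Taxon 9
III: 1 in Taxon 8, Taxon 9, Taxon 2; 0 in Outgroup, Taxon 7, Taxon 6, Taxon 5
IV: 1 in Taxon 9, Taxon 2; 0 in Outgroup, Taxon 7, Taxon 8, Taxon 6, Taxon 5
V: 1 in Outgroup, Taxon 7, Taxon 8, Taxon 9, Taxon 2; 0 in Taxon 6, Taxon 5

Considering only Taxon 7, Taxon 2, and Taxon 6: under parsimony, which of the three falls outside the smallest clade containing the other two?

Taxon 2

Character polarity is set by the outgroup: the derived state is whichever differs from the outgroup's state, so for V the derived state is '0', and for the remaining characters it is '1'.
I (derived state '1') is shared by Taxon 5, Taxon 6, and Taxon 7 — a synapomorphy uniting that clade.
II (derived state '1') is unique to Taxon 2 (autapomorphy; uninformative for grouping).
Only Taxon 2, Taxon 8, and Taxon 9 show the derived state '1' for III, supporting them as a clade.
Only Taxon 2 and Taxon 9 show the derived state '1' for IV, supporting them as a clade.
V: derived state '0' in Taxon 5 and Taxon 6 only — synapomorphy for {Taxon 5, Taxon 6}.
Most parsimonious ingroup topology: ((Taxon 7,(Taxon 6,Taxon 5)),(Taxon 8,(Taxon 9,Taxon 2))).
Taxon 7 and Taxon 6 share a more recent common ancestor with each other than either does with Taxon 2, so Taxon 2 is the least closely related of the three.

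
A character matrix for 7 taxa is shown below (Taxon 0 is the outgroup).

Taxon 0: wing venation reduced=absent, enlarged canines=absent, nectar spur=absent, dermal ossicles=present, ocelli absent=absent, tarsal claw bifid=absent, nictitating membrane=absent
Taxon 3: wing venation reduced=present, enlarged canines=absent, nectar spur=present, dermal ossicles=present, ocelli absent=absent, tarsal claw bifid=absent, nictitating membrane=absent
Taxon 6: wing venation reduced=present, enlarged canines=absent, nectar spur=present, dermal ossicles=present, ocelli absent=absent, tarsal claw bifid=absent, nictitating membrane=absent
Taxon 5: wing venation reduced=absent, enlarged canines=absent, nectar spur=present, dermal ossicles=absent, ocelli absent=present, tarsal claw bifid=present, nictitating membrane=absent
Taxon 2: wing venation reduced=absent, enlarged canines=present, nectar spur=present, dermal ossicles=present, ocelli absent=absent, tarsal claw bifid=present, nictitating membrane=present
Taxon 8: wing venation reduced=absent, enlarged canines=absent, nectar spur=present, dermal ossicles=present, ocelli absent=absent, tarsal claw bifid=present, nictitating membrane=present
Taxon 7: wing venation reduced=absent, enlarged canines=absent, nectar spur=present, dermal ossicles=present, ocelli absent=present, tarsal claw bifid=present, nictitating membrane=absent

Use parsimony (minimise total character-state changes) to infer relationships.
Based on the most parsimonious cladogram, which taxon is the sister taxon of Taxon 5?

Character polarity is set by the outgroup: the derived state is whichever differs from the outgroup's state, so for dermal ossicles the derived state is 'absent', and for the remaining characters it is 'present'.
Only Taxon 3 and Taxon 6 show the derived state 'present' for wing venation reduced, supporting them as a clade.
enlarged canines: derived state 'present' in Taxon 2 only — an autapomorphy, so it tells us nothing about relationships among taxa.
nectar spur (derived state 'present') is shared by all ingroup taxa — unites the whole ingroup.
dermal ossicles: derived state 'absent' in Taxon 5 only — an autapomorphy, so it tells us nothing about relationships among taxa.
ocelli absent: derived state 'present' in Taxon 5 and Taxon 7 only — synapomorphy for {Taxon 5, Taxon 7}.
tarsal claw bifid (derived state 'present') is shared by Taxon 2, Taxon 5, Taxon 7, and Taxon 8 — a synapomorphy uniting that clade.
nictitating membrane (derived state 'present') is shared by Taxon 2 and Taxon 8 — a synapomorphy uniting that clade.
Most parsimonious ingroup topology: ((Taxon 3,Taxon 6),((Taxon 5,Taxon 7),(Taxon 2,Taxon 8))).
Taxon 5 and Taxon 7 form a cherry on this tree, so they are sister taxa.

Taxon 7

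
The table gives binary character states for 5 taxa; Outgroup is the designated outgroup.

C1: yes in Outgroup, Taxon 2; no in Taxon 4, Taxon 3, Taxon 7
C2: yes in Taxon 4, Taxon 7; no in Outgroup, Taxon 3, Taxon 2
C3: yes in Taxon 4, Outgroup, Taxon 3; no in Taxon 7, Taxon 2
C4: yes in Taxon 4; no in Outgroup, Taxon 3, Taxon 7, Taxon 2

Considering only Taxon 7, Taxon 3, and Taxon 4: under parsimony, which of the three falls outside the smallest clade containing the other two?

Taxon 3

Character polarity is set by the outgroup: the derived state is whichever differs from the outgroup's state, so for C1, C3 the derived state is 'no', and for the remaining characters it is 'yes'.
C1: derived state 'no' in Taxon 3, Taxon 4, and Taxon 7 only — synapomorphy for {Taxon 3, Taxon 4, Taxon 7}.
C2 (derived state 'yes') is shared by Taxon 4 and Taxon 7 — a synapomorphy uniting that clade.
C3 groups Taxon 2 and Taxon 7, which is incompatible with the clades supported by the remaining characters; treating it as convergent (homoplasy) costs fewer steps than any alternative tree.
C4 (derived state 'yes') is unique to Taxon 4 (autapomorphy; uninformative for grouping).
Most parsimonious ingroup topology: (((Taxon 7,Taxon 4),Taxon 3),Taxon 2).
Taxon 7 and Taxon 4 share a more recent common ancestor with each other than either does with Taxon 3, so Taxon 3 is the least closely related of the three.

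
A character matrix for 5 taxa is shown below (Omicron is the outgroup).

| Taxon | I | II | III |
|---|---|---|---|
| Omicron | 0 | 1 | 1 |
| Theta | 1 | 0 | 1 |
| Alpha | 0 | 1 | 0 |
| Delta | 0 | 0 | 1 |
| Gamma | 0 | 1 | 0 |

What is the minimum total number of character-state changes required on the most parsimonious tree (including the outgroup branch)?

Character polarity is set by the outgroup: the derived state is whichever differs from the outgroup's state, so for II, III the derived state is '0', and for the remaining characters it is '1'.
I: derived state '1' in Theta only — an autapomorphy, so it tells us nothing about relationships among taxa.
II: derived state '0' in Delta and Theta only — synapomorphy for {Delta, Theta}.
Only Alpha and Gamma show the derived state '0' for III, supporting them as a clade.
Most parsimonious ingroup topology: ((Theta,Delta),(Alpha,Gamma)).
Changes per character on this tree: I: 1; II: 1; III: 1.
Total = 3.

3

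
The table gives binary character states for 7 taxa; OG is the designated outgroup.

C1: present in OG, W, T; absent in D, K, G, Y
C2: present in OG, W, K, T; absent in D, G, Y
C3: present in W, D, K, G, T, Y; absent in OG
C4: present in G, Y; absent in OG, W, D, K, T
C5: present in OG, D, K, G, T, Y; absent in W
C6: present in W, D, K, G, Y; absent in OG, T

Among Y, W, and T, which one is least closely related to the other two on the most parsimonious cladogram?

Character polarity is set by the outgroup: the derived state is whichever differs from the outgroup's state, so for C1, C2, C5 the derived state is 'absent', and for the remaining characters it is 'present'.
C1: derived state 'absent' in D, G, K, and Y only — synapomorphy for {D, G, K, Y}.
Only D, G, and Y show the derived state 'absent' for C2, supporting them as a clade.
C3 (derived state 'present') is shared by all ingroup taxa — unites the whole ingroup.
C4: derived state 'present' in G and Y only — synapomorphy for {G, Y}.
C5 (derived state 'absent') is unique to W (autapomorphy; uninformative for grouping).
C6 (derived state 'present') is shared by D, G, K, W, and Y — a synapomorphy uniting that clade.
Most parsimonious ingroup topology: ((W,((D,(G,Y)),K)),T).
Y and W share a more recent common ancestor with each other than either does with T, so T is the least closely related of the three.

T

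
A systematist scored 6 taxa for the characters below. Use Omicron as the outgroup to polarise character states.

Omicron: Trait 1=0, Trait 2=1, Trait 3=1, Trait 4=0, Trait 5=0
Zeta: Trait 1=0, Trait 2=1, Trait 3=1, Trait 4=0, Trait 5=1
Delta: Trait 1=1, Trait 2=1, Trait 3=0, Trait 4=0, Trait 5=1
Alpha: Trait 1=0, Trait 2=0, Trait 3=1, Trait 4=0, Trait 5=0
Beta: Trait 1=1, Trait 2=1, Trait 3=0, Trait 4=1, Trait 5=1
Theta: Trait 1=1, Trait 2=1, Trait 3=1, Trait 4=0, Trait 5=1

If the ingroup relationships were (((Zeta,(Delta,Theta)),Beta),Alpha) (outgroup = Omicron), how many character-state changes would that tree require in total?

Map each character onto (((Zeta,(Delta,Theta)),Beta),Alpha) (rooted by Omicron) and count the minimum state changes it requires (Fitch parsimony):
Trait 1: 2; Trait 2: 1; Trait 3: 2; Trait 4: 1; Trait 5: 1.
Total tree length = 7.

7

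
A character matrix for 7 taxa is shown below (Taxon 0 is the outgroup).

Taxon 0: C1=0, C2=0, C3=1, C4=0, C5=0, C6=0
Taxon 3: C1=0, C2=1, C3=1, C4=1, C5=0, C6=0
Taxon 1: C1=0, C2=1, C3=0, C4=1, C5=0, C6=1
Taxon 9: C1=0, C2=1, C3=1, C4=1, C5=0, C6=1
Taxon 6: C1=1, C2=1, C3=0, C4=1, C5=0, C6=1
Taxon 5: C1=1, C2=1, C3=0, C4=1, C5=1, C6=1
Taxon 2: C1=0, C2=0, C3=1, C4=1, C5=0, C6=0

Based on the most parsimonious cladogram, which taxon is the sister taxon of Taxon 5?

Taxon 6

Character polarity is set by the outgroup: the derived state is whichever differs from the outgroup's state, so for C3 the derived state is '0', and for the remaining characters it is '1'.
Only Taxon 5 and Taxon 6 show the derived state '1' for C1, supporting them as a clade.
Only Taxon 1, Taxon 3, Taxon 5, Taxon 6, and Taxon 9 show the derived state '1' for C2, supporting them as a clade.
C3: derived state '0' in Taxon 1, Taxon 5, and Taxon 6 only — synapomorphy for {Taxon 1, Taxon 5, Taxon 6}.
C4 (derived state '1') is shared by all ingroup taxa — unites the whole ingroup.
C5: derived state '1' in Taxon 5 only — an autapomorphy, so it tells us nothing about relationships among taxa.
C6: derived state '1' in Taxon 1, Taxon 5, Taxon 6, and Taxon 9 only — synapomorphy for {Taxon 1, Taxon 5, Taxon 6, Taxon 9}.
Most parsimonious ingroup topology: ((Taxon 3,((Taxon 1,(Taxon 6,Taxon 5)),Taxon 9)),Taxon 2).
Taxon 5 and Taxon 6 form a cherry on this tree, so they are sister taxa.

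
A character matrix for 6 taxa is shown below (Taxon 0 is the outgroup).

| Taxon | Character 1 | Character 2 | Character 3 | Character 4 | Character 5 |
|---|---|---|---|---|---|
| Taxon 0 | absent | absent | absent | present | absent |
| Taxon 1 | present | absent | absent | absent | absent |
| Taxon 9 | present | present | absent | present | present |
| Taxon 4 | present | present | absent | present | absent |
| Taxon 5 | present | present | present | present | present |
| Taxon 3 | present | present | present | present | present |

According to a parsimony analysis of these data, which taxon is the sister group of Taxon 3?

Character polarity is set by the outgroup: the derived state is whichever differs from the outgroup's state, so for Character 4 the derived state is 'absent', and for the remaining characters it is 'present'.
All ingroup taxa share the derived state 'present' for Character 1; it defines the ingroup but does not resolve relationships within it.
Only Taxon 3, Taxon 4, Taxon 5, and Taxon 9 show the derived state 'present' for Character 2, supporting them as a clade.
Character 3: derived state 'present' in Taxon 3 and Taxon 5 only — synapomorphy for {Taxon 3, Taxon 5}.
Character 4: derived state 'absent' in Taxon 1 only — an autapomorphy, so it tells us nothing about relationships among taxa.
Character 5: derived state 'present' in Taxon 3, Taxon 5, and Taxon 9 only — synapomorphy for {Taxon 3, Taxon 5, Taxon 9}.
Most parsimonious ingroup topology: (Taxon 1,((Taxon 9,(Taxon 5,Taxon 3)),Taxon 4)).
Taxon 3 and Taxon 5 form a cherry on this tree, so they are sister taxa.

Taxon 5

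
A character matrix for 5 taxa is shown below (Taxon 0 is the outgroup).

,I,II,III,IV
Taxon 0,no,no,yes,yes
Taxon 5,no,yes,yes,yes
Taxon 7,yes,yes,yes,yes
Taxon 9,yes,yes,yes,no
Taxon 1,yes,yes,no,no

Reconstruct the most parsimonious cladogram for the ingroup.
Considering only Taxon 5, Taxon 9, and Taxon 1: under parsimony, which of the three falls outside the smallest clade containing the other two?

Taxon 5

Character polarity is set by the outgroup: the derived state is whichever differs from the outgroup's state, so for III, IV the derived state is 'no', and for the remaining characters it is 'yes'.
I: derived state 'yes' in Taxon 1, Taxon 7, and Taxon 9 only — synapomorphy for {Taxon 1, Taxon 7, Taxon 9}.
All ingroup taxa share the derived state 'yes' for II; it defines the ingroup but does not resolve relationships within it.
III (derived state 'no') is unique to Taxon 1 (autapomorphy; uninformative for grouping).
Only Taxon 1 and Taxon 9 show the derived state 'no' for IV, supporting them as a clade.
Most parsimonious ingroup topology: (Taxon 5,(Taxon 7,(Taxon 9,Taxon 1))).
Taxon 1 and Taxon 9 share a more recent common ancestor with each other than either does with Taxon 5, so Taxon 5 is the least closely related of the three.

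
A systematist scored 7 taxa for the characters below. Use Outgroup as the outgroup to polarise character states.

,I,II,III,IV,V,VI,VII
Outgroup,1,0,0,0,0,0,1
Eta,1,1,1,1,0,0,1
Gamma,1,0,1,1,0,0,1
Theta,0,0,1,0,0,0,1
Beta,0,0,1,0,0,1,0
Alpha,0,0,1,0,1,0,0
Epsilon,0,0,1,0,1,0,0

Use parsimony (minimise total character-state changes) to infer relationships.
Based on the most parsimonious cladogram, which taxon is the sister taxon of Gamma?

Character polarity is set by the outgroup: the derived state is whichever differs from the outgroup's state, so for I, VII the derived state is '0', and for the remaining characters it is '1'.
I: derived state '0' in Alpha, Beta, Epsilon, and Theta only — synapomorphy for {Alpha, Beta, Epsilon, Theta}.
II: derived state '1' in Eta only — an autapomorphy, so it tells us nothing about relationships among taxa.
All ingroup taxa share the derived state '1' for III; it defines the ingroup but does not resolve relationships within it.
IV (derived state '1') is shared by Eta and Gamma — a synapomorphy uniting that clade.
Only Alpha and Epsilon show the derived state '1' for V, supporting them as a clade.
VI (derived state '1') is unique to Beta (autapomorphy; uninformative for grouping).
VII: derived state '0' in Alpha, Beta, and Epsilon only — synapomorphy for {Alpha, Beta, Epsilon}.
Most parsimonious ingroup topology: ((Eta,Gamma),(Theta,(Beta,(Alpha,Epsilon)))).
Gamma and Eta form a cherry on this tree, so they are sister taxa.

Eta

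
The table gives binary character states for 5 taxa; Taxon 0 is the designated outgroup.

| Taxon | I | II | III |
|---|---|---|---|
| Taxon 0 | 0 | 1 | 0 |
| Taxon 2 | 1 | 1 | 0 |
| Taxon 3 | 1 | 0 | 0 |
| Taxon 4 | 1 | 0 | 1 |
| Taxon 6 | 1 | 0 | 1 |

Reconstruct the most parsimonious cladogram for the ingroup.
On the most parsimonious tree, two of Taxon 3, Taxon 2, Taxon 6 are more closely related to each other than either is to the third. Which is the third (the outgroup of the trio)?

Character polarity is set by the outgroup: the derived state is whichever differs from the outgroup's state, so for II the derived state is '0', and for the remaining characters it is '1'.
All ingroup taxa share the derived state '1' for I; it defines the ingroup but does not resolve relationships within it.
II: derived state '0' in Taxon 3, Taxon 4, and Taxon 6 only — synapomorphy for {Taxon 3, Taxon 4, Taxon 6}.
Only Taxon 4 and Taxon 6 show the derived state '1' for III, supporting them as a clade.
Most parsimonious ingroup topology: (((Taxon 4,Taxon 6),Taxon 3),Taxon 2).
Taxon 3 and Taxon 6 share a more recent common ancestor with each other than either does with Taxon 2, so Taxon 2 is the least closely related of the three.

Taxon 2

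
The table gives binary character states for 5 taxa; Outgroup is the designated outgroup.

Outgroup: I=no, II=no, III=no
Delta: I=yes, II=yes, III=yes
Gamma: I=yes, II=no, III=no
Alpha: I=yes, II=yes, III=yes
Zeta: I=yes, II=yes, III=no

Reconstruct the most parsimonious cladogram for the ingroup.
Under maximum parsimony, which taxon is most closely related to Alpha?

The outgroup has state 'no' for every character, so 'yes' is the derived state throughout.
All ingroup taxa share the derived state 'yes' for I; it defines the ingroup but does not resolve relationships within it.
II (derived state 'yes') is shared by Alpha, Delta, and Zeta — a synapomorphy uniting that clade.
III: derived state 'yes' in Alpha and Delta only — synapomorphy for {Alpha, Delta}.
Most parsimonious ingroup topology: (((Delta,Alpha),Zeta),Gamma).
Alpha and Delta form a cherry on this tree, so they are sister taxa.

Delta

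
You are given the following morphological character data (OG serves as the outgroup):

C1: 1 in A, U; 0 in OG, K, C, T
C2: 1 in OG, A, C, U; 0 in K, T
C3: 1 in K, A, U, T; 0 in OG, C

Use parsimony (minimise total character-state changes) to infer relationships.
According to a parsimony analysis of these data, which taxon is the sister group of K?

Character polarity is set by the outgroup: the derived state is whichever differs from the outgroup's state, so for C2 the derived state is '0', and for the remaining characters it is '1'.
Only A and U show the derived state '1' for C1, supporting them as a clade.
Only K and T show the derived state '0' for C2, supporting them as a clade.
C3 (derived state '1') is shared by A, K, T, and U — a synapomorphy uniting that clade.
Most parsimonious ingroup topology: (((K,T),(A,U)),C).
K and T form a cherry on this tree, so they are sister taxa.

T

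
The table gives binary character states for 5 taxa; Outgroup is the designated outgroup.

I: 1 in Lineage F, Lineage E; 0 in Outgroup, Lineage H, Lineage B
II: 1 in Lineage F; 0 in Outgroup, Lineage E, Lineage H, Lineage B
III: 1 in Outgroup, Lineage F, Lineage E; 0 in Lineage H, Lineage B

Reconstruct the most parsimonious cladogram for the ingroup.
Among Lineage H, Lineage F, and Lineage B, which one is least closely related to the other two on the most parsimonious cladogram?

Lineage F

Character polarity is set by the outgroup: the derived state is whichever differs from the outgroup's state, so for III the derived state is '0', and for the remaining characters it is '1'.
I: derived state '1' in Lineage E and Lineage F only — synapomorphy for {Lineage E, Lineage F}.
II: derived state '1' in Lineage F only — an autapomorphy, so it tells us nothing about relationships among taxa.
III: derived state '0' in Lineage B and Lineage H only — synapomorphy for {Lineage B, Lineage H}.
Most parsimonious ingroup topology: ((Lineage F,Lineage E),(Lineage H,Lineage B)).
Lineage B and Lineage H share a more recent common ancestor with each other than either does with Lineage F, so Lineage F is the least closely related of the three.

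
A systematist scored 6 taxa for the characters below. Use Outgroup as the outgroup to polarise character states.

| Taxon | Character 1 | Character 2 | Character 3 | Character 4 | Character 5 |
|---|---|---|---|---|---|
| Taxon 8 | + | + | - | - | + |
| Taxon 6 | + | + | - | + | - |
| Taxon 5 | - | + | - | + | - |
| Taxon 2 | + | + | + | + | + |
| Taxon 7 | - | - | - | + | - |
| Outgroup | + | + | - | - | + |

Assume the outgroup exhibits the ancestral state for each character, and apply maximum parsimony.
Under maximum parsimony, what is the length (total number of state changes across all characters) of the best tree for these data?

5

Character polarity is set by the outgroup: the derived state is whichever differs from the outgroup's state, so for Character 1, Character 2, Character 5 the derived state is '-', and for the remaining characters it is '+'.
Character 1 (derived state '-') is shared by Taxon 5 and Taxon 7 — a synapomorphy uniting that clade.
Character 2: derived state '-' in Taxon 7 only — an autapomorphy, so it tells us nothing about relationships among taxa.
Character 3 (derived state '+') is unique to Taxon 2 (autapomorphy; uninformative for grouping).
Character 4: derived state '+' in Taxon 2, Taxon 5, Taxon 6, and Taxon 7 only — synapomorphy for {Taxon 2, Taxon 5, Taxon 6, Taxon 7}.
Character 5: derived state '-' in Taxon 5, Taxon 6, and Taxon 7 only — synapomorphy for {Taxon 5, Taxon 6, Taxon 7}.
Most parsimonious ingroup topology: ((((Taxon 5,Taxon 7),Taxon 6),Taxon 2),Taxon 8).
Changes per character on this tree: Character 1: 1; Character 2: 1; Character 3: 1; Character 4: 1; Character 5: 1.
Total = 5.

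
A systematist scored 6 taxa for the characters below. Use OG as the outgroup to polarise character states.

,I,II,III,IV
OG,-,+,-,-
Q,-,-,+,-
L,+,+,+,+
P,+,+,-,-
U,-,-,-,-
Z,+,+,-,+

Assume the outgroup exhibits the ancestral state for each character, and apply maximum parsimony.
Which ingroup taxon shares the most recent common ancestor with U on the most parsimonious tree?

Character polarity is set by the outgroup: the derived state is whichever differs from the outgroup's state, so for II the derived state is '-', and for the remaining characters it is '+'.
I (derived state '+') is shared by L, P, and Z — a synapomorphy uniting that clade.
II (derived state '-') is shared by Q and U — a synapomorphy uniting that clade.
III (state '+') occurs in L and Q but conflicts with the nesting implied by the other characters — most parsimoniously interpreted as homoplasy.
IV: derived state '+' in L and Z only — synapomorphy for {L, Z}.
Most parsimonious ingroup topology: ((Q,U),((L,Z),P)).
U and Q form a cherry on this tree, so they are sister taxa.

Q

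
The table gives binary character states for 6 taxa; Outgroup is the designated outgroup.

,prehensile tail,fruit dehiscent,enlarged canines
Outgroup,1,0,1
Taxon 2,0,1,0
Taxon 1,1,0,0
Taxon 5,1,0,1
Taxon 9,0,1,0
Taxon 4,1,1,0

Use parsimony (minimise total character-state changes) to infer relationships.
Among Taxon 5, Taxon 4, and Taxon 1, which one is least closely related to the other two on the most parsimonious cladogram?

Taxon 5

Character polarity is set by the outgroup: the derived state is whichever differs from the outgroup's state, so for prehensile tail, enlarged canines the derived state is '0', and for the remaining characters it is '1'.
prehensile tail: derived state '0' in Taxon 2 and Taxon 9 only — synapomorphy for {Taxon 2, Taxon 9}.
Only Taxon 2, Taxon 4, and Taxon 9 show the derived state '1' for fruit dehiscent, supporting them as a clade.
enlarged canines: derived state '0' in Taxon 1, Taxon 2, Taxon 4, and Taxon 9 only — synapomorphy for {Taxon 1, Taxon 2, Taxon 4, Taxon 9}.
Most parsimonious ingroup topology: ((((Taxon 2,Taxon 9),Taxon 4),Taxon 1),Taxon 5).
Taxon 1 and Taxon 4 share a more recent common ancestor with each other than either does with Taxon 5, so Taxon 5 is the least closely related of the three.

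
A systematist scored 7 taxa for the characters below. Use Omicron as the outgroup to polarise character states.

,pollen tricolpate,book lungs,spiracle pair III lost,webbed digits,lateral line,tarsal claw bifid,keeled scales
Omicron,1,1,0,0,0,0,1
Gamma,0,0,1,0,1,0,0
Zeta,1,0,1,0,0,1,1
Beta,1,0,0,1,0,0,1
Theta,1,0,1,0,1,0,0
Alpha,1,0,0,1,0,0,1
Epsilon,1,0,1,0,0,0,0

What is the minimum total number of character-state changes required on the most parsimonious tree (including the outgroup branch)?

Character polarity is set by the outgroup: the derived state is whichever differs from the outgroup's state, so for pollen tricolpate, book lungs, keeled scales the derived state is '0', and for the remaining characters it is '1'.
pollen tricolpate (derived state '0') is unique to Gamma (autapomorphy; uninformative for grouping).
All ingroup taxa share the derived state '0' for book lungs; it defines the ingroup but does not resolve relationships within it.
spiracle pair III lost: derived state '1' in Epsilon, Gamma, Theta, and Zeta only — synapomorphy for {Epsilon, Gamma, Theta, Zeta}.
webbed digits: derived state '1' in Alpha and Beta only — synapomorphy for {Alpha, Beta}.
lateral line: derived state '1' in Gamma and Theta only — synapomorphy for {Gamma, Theta}.
tarsal claw bifid: derived state '1' in Zeta only — an autapomorphy, so it tells us nothing about relationships among taxa.
keeled scales (derived state '0') is shared by Epsilon, Gamma, and Theta — a synapomorphy uniting that clade.
Most parsimonious ingroup topology: ((Alpha,Beta),((Epsilon,(Theta,Gamma)),Zeta)).
Changes per character on this tree: pollen tricolpate: 1; book lungs: 1; spiracle pair III lost: 1; webbed digits: 1; lateral line: 1; tarsal claw bifid: 1; keeled scales: 1.
Total = 7.

7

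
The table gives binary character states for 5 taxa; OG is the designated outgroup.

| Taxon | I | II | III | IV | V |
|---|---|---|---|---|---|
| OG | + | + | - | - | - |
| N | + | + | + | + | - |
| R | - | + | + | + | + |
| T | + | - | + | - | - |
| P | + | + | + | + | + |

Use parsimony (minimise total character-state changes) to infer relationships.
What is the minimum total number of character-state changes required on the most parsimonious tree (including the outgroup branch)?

Character polarity is set by the outgroup: the derived state is whichever differs from the outgroup's state, so for I, II the derived state is '-', and for the remaining characters it is '+'.
I: derived state '-' in R only — an autapomorphy, so it tells us nothing about relationships among taxa.
II (derived state '-') is unique to T (autapomorphy; uninformative for grouping).
All ingroup taxa share the derived state '+' for III; it defines the ingroup but does not resolve relationships within it.
Only N, P, and R show the derived state '+' for IV, supporting them as a clade.
V: derived state '+' in P and R only — synapomorphy for {P, R}.
Most parsimonious ingroup topology: ((N,(R,P)),T).
Changes per character on this tree: I: 1; II: 1; III: 1; IV: 1; V: 1.
Total = 5.

5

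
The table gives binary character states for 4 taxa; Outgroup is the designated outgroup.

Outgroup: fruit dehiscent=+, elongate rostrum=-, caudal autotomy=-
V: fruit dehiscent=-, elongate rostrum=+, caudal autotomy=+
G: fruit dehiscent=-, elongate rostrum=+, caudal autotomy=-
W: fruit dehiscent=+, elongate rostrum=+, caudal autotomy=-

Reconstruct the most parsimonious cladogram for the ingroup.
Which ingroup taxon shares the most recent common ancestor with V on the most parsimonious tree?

Character polarity is set by the outgroup: the derived state is whichever differs from the outgroup's state, so for fruit dehiscent the derived state is '-', and for the remaining characters it is '+'.
Only G and V show the derived state '-' for fruit dehiscent, supporting them as a clade.
All ingroup taxa share the derived state '+' for elongate rostrum; it defines the ingroup but does not resolve relationships within it.
caudal autotomy: derived state '+' in V only — an autapomorphy, so it tells us nothing about relationships among taxa.
Most parsimonious ingroup topology: ((G,V),W).
V and G form a cherry on this tree, so they are sister taxa.

G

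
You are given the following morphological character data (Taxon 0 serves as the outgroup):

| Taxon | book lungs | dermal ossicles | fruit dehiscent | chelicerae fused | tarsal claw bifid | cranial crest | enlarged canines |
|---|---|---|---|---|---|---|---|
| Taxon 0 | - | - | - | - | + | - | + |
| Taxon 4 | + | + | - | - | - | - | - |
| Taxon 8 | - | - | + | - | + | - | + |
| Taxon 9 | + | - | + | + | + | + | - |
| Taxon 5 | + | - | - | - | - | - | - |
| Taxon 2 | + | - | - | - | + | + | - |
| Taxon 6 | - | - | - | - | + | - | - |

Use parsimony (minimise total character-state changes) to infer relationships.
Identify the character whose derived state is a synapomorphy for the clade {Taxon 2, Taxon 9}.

Character polarity is set by the outgroup: the derived state is whichever differs from the outgroup's state, so for tarsal claw bifid, enlarged canines the derived state is '-', and for the remaining characters it is '+'.
book lungs (derived state '+') is shared by Taxon 2, Taxon 4, Taxon 5, and Taxon 9 — a synapomorphy uniting that clade.
dermal ossicles (derived state '+') is unique to Taxon 4 (autapomorphy; uninformative for grouping).
fruit dehiscent (state '+') occurs in Taxon 8 and Taxon 9 but conflicts with the nesting implied by the other characters — most parsimoniously interpreted as homoplasy.
chelicerae fused (derived state '+') is unique to Taxon 9 (autapomorphy; uninformative for grouping).
tarsal claw bifid: derived state '-' in Taxon 4 and Taxon 5 only — synapomorphy for {Taxon 4, Taxon 5}.
cranial crest (derived state '+') is shared by Taxon 2 and Taxon 9 — a synapomorphy uniting that clade.
enlarged canines (derived state '-') is shared by Taxon 2, Taxon 4, Taxon 5, Taxon 6, and Taxon 9 — a synapomorphy uniting that clade.
Most parsimonious ingroup topology: ((((Taxon 4,Taxon 5),(Taxon 9,Taxon 2)),Taxon 6),Taxon 8).
The clade {Taxon 2, Taxon 9} is supported by cranial crest: its derived state '+' occurs in exactly those taxa and in no other taxon (including the outgroup).

cranial crest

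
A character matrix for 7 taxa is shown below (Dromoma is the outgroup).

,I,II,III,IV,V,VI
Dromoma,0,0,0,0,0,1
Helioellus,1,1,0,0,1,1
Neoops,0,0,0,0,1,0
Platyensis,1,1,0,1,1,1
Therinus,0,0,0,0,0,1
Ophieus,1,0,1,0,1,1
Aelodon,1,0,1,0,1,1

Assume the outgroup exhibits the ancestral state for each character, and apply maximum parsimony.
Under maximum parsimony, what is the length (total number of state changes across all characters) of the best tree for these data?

6

Character polarity is set by the outgroup: the derived state is whichever differs from the outgroup's state, so for VI the derived state is '0', and for the remaining characters it is '1'.
I (derived state '1') is shared by Aelodon, Helioellus, Ophieus, and Platyensis — a synapomorphy uniting that clade.
II: derived state '1' in Helioellus and Platyensis only — synapomorphy for {Helioellus, Platyensis}.
III: derived state '1' in Aelodon and Ophieus only — synapomorphy for {Aelodon, Ophieus}.
IV: derived state '1' in Platyensis only — an autapomorphy, so it tells us nothing about relationships among taxa.
Only Aelodon, Helioellus, Neoops, Ophieus, and Platyensis show the derived state '1' for V, supporting them as a clade.
VI: derived state '0' in Neoops only — an autapomorphy, so it tells us nothing about relationships among taxa.
Most parsimonious ingroup topology: ((((Helioellus,Platyensis),(Ophieus,Aelodon)),Neoops),Therinus).
Changes per character on this tree: I: 1; II: 1; III: 1; IV: 1; V: 1; VI: 1.
Total = 6.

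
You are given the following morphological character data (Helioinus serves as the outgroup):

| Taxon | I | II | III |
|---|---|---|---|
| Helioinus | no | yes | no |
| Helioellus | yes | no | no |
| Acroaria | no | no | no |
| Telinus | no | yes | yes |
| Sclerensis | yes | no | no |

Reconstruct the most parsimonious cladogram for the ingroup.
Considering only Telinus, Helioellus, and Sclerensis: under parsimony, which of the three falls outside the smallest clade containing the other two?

Character polarity is set by the outgroup: the derived state is whichever differs from the outgroup's state, so for II the derived state is 'no', and for the remaining characters it is 'yes'.
I (derived state 'yes') is shared by Helioellus and Sclerensis — a synapomorphy uniting that clade.
II: derived state 'no' in Acroaria, Helioellus, and Sclerensis only — synapomorphy for {Acroaria, Helioellus, Sclerensis}.
III: derived state 'yes' in Telinus only — an autapomorphy, so it tells us nothing about relationships among taxa.
Most parsimonious ingroup topology: (((Helioellus,Sclerensis),Acroaria),Telinus).
Helioellus and Sclerensis share a more recent common ancestor with each other than either does with Telinus, so Telinus is the least closely related of the three.

Telinus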